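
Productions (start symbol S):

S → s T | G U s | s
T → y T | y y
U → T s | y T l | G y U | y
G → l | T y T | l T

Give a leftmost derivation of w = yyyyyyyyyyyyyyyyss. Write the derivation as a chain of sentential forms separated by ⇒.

S ⇒ GUs ⇒ TyTUs ⇒ yTyTUs ⇒ yyTyTUs ⇒ yyyyyTUs ⇒ yyyyyyyUs ⇒ yyyyyyyGyUs ⇒ yyyyyyyTyTyUs ⇒ yyyyyyyyTyTyUs ⇒ yyyyyyyyyyyTyUs ⇒ yyyyyyyyyyyyyyUs ⇒ yyyyyyyyyyyyyyTss ⇒ yyyyyyyyyyyyyyyyss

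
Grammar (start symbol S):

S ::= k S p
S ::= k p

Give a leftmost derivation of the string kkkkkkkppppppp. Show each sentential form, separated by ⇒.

S ⇒ kSp ⇒ kkSpp ⇒ kkkSppp ⇒ kkkkSpppp ⇒ kkkkkSppppp ⇒ kkkkkkSpppppp ⇒ kkkkkkkppppppp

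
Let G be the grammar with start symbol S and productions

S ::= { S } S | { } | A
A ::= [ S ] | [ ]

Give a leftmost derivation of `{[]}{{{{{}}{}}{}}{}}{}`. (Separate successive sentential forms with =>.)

S => {S}S => {A}S => {[]}S => {[]}{S}S => {[]}{{S}S}S => {[]}{{{S}S}S}S => {[]}{{{{S}S}S}S}S => {[]}{{{{{}}S}S}S}S => {[]}{{{{{}}{}}S}S}S => {[]}{{{{{}}{}}{}}S}S => {[]}{{{{{}}{}}{}}{}}S => {[]}{{{{{}}{}}{}}{}}{}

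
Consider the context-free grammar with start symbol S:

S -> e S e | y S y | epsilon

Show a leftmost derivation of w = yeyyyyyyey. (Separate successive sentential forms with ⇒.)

S⇒ySy⇒yeSey⇒yeySyey⇒yeyySyyey⇒yeyyySyyyey⇒yeyyyyyyey

S ⇒ ySy   [S -> y S y]
ySy ⇒ yeSey   [S -> e S e]
yeSey ⇒ yeySyey   [S -> y S y]
yeySyey ⇒ yeyySyyey   [S -> y S y]
yeyySyyey ⇒ yeyyySyyyey   [S -> y S y]
yeyyySyyyey ⇒ yeyyyyyyey   [S -> epsilon]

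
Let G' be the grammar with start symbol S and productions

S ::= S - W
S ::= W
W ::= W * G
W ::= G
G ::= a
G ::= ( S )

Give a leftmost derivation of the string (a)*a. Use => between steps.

S => W   [S ::= W]
W => W*G   [W ::= W * G]
W*G => G*G   [W ::= G]
G*G => (S)*G   [G ::= ( S )]
(S)*G => (W)*G   [S ::= W]
(W)*G => (G)*G   [W ::= G]
(G)*G => (a)*G   [G ::= a]
(a)*G => (a)*a   [G ::= a]

S=>W=>W*G=>G*G=>(S)*G=>(W)*G=>(G)*G=>(a)*G=>(a)*a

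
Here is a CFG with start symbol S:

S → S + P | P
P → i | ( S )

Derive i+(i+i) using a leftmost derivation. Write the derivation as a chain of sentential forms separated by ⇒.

S⇒S+P⇒P+P⇒i+P⇒i+(S)⇒i+(S+P)⇒i+(P+P)⇒i+(i+P)⇒i+(i+i)

S ⇒ S+P   [S → S + P]
S+P ⇒ P+P   [S → P]
P+P ⇒ i+P   [P → i]
i+P ⇒ i+(S)   [P → ( S )]
i+(S) ⇒ i+(S+P)   [S → S + P]
i+(S+P) ⇒ i+(P+P)   [S → P]
i+(P+P) ⇒ i+(i+P)   [P → i]
i+(i+P) ⇒ i+(i+i)   [P → i]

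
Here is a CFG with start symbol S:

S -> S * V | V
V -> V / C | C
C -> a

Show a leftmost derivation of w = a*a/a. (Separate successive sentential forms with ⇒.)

S⇒S*V⇒V*V⇒C*V⇒a*V⇒a*V/C⇒a*C/C⇒a*a/C⇒a*a/a

S ⇒ S*V   [S -> S * V]
S*V ⇒ V*V   [S -> V]
V*V ⇒ C*V   [V -> C]
C*V ⇒ a*V   [C -> a]
a*V ⇒ a*V/C   [V -> V / C]
a*V/C ⇒ a*C/C   [V -> C]
a*C/C ⇒ a*a/C   [C -> a]
a*a/C ⇒ a*a/a   [C -> a]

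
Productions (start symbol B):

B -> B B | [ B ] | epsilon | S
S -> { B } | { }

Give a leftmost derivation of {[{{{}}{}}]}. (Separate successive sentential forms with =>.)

B => S   [B -> S]
S => {B}   [S -> { B }]
{B} => {[B]}   [B -> [ B ]]
{[B]} => {[S]}   [B -> S]
{[S]} => {[{B}]}   [S -> { B }]
{[{B}]} => {[{BB}]}   [B -> B B]
{[{BB}]} => {[{SB}]}   [B -> S]
{[{SB}]} => {[{{B}B}]}   [S -> { B }]
{[{{B}B}]} => {[{{S}B}]}   [B -> S]
{[{{S}B}]} => {[{{{}}B}]}   [S -> { }]
{[{{{}}B}]} => {[{{{}}S}]}   [B -> S]
{[{{{}}S}]} => {[{{{}}{}}]}   [S -> { }]

B => S => {B} => {[B]} => {[S]} => {[{B}]} => {[{BB}]} => {[{SB}]} => {[{{B}B}]} => {[{{S}B}]} => {[{{{}}B}]} => {[{{{}}S}]} => {[{{{}}{}}]}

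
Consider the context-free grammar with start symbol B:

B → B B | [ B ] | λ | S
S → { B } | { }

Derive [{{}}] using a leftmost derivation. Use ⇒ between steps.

B ⇒ [B]   [B → [ B ]]
[B] ⇒ [BB]   [B → B B]
[BB] ⇒ [BBB]   [B → B B]
[BBB] ⇒ [SBB]   [B → S]
[SBB] ⇒ [{B}BB]   [S → { B }]
[{B}BB] ⇒ [{S}BB]   [B → S]
[{S}BB] ⇒ [{{B}}BB]   [S → { B }]
[{{B}}BB] ⇒ [{{}}BB]   [B → λ]
[{{}}BB] ⇒ [{{}}B]   [B → λ]
[{{}}B] ⇒ [{{}}]   [B → λ]

B⇒[B]⇒[BB]⇒[BBB]⇒[SBB]⇒[{B}BB]⇒[{S}BB]⇒[{{B}}BB]⇒[{{}}BB]⇒[{{}}B]⇒[{{}}]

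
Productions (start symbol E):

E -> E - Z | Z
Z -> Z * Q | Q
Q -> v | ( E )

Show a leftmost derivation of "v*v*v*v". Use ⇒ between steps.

E ⇒ Z ⇒ Z*Q ⇒ Z*Q*Q ⇒ Z*Q*Q*Q ⇒ Q*Q*Q*Q ⇒ v*Q*Q*Q ⇒ v*v*Q*Q ⇒ v*v*v*Q ⇒ v*v*v*v

E ⇒ Z   [E -> Z]
Z ⇒ Z*Q   [Z -> Z * Q]
Z*Q ⇒ Z*Q*Q   [Z -> Z * Q]
Z*Q*Q ⇒ Z*Q*Q*Q   [Z -> Z * Q]
Z*Q*Q*Q ⇒ Q*Q*Q*Q   [Z -> Q]
Q*Q*Q*Q ⇒ v*Q*Q*Q   [Q -> v]
v*Q*Q*Q ⇒ v*v*Q*Q   [Q -> v]
v*v*Q*Q ⇒ v*v*v*Q   [Q -> v]
v*v*v*Q ⇒ v*v*v*v   [Q -> v]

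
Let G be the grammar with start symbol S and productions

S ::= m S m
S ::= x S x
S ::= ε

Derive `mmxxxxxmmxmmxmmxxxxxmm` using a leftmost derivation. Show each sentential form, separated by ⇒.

S⇒mSm⇒mmSmm⇒mmxSxmm⇒mmxxSxxmm⇒mmxxxSxxxmm⇒mmxxxxSxxxxmm⇒mmxxxxxSxxxxxmm⇒mmxxxxxmSmxxxxxmm⇒mmxxxxxmmSmmxxxxxmm⇒mmxxxxxmmxSxmmxxxxxmm⇒mmxxxxxmmxmSmxmmxxxxxmm⇒mmxxxxxmmxmmxmmxxxxxmm

S ⇒ mSm   [S ::= m S m]
mSm ⇒ mmSmm   [S ::= m S m]
mmSmm ⇒ mmxSxmm   [S ::= x S x]
mmxSxmm ⇒ mmxxSxxmm   [S ::= x S x]
mmxxSxxmm ⇒ mmxxxSxxxmm   [S ::= x S x]
mmxxxSxxxmm ⇒ mmxxxxSxxxxmm   [S ::= x S x]
mmxxxxSxxxxmm ⇒ mmxxxxxSxxxxxmm   [S ::= x S x]
mmxxxxxSxxxxxmm ⇒ mmxxxxxmSmxxxxxmm   [S ::= m S m]
mmxxxxxmSmxxxxxmm ⇒ mmxxxxxmmSmmxxxxxmm   [S ::= m S m]
mmxxxxxmmSmmxxxxxmm ⇒ mmxxxxxmmxSxmmxxxxxmm   [S ::= x S x]
mmxxxxxmmxSxmmxxxxxmm ⇒ mmxxxxxmmxmSmxmmxxxxxmm   [S ::= m S m]
mmxxxxxmmxmSmxmmxxxxxmm ⇒ mmxxxxxmmxmmxmmxxxxxmm   [S ::= ε]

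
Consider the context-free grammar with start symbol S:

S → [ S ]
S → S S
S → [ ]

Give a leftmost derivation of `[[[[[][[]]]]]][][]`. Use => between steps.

S => SS => SSS => [S]SS => [[S]]SS => [[[S]]]SS => [[[[S]]]]SS => [[[[SS]]]]SS => [[[[[]S]]]]SS => [[[[[][S]]]]]SS => [[[[[][[]]]]]]SS => [[[[[][[]]]]]][]S => [[[[[][[]]]]]][][]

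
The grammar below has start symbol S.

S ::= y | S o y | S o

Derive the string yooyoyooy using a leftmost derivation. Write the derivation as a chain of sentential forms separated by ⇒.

S ⇒ Soy ⇒ Sooy ⇒ Soyooy ⇒ Soyoyooy ⇒ Sooyoyooy ⇒ yooyoyooy

S ⇒ Soy   [S ::= S o y]
Soy ⇒ Sooy   [S ::= S o]
Sooy ⇒ Soyooy   [S ::= S o y]
Soyooy ⇒ Soyoyooy   [S ::= S o y]
Soyoyooy ⇒ Sooyoyooy   [S ::= S o]
Sooyoyooy ⇒ yooyoyooy   [S ::= y]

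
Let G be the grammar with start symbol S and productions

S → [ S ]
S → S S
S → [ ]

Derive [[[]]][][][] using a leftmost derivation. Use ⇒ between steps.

S ⇒ SS   [S → S S]
SS ⇒ SSS   [S → S S]
SSS ⇒ [S]SS   [S → [ S ]]
[S]SS ⇒ [[S]]SS   [S → [ S ]]
[[S]]SS ⇒ [[[]]]SS   [S → [ ]]
[[[]]]SS ⇒ [[[]]][]S   [S → [ ]]
[[[]]][]S ⇒ [[[]]][]SS   [S → S S]
[[[]]][]SS ⇒ [[[]]][][]S   [S → [ ]]
[[[]]][][]S ⇒ [[[]]][][][]   [S → [ ]]

S ⇒ SS ⇒ SSS ⇒ [S]SS ⇒ [[S]]SS ⇒ [[[]]]SS ⇒ [[[]]][]S ⇒ [[[]]][]SS ⇒ [[[]]][][]S ⇒ [[[]]][][][]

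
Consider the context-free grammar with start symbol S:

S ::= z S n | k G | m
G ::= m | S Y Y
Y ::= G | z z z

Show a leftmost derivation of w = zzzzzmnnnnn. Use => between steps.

S => zSn   [S ::= z S n]
zSn => zzSnn   [S ::= z S n]
zzSnn => zzzSnnn   [S ::= z S n]
zzzSnnn => zzzzSnnnn   [S ::= z S n]
zzzzSnnnn => zzzzzSnnnnn   [S ::= z S n]
zzzzzSnnnnn => zzzzzmnnnnn   [S ::= m]

S=>zSn=>zzSnn=>zzzSnnn=>zzzzSnnnn=>zzzzzSnnnnn=>zzzzzmnnnnn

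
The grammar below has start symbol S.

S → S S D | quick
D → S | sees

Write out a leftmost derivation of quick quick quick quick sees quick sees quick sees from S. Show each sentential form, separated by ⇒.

S ⇒ S S D ⇒ S S D S D ⇒ S S D S D S D ⇒ S S D S D S D S D ⇒ quick S D S D S D S D ⇒ quick quick D S D S D S D ⇒ quick quick S S D S D S D ⇒ quick quick quick S D S D S D ⇒ quick quick quick quick D S D S D ⇒ quick quick quick quick sees S D S D ⇒ quick quick quick quick sees quick D S D ⇒ quick quick quick quick sees quick sees S D ⇒ quick quick quick quick sees quick sees quick D ⇒ quick quick quick quick sees quick sees quick sees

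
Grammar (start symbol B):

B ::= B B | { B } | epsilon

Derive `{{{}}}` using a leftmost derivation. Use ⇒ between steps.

B⇒{B}⇒{BB}⇒{{B}B}⇒{{{B}}B}⇒{{{}}B}⇒{{{}}}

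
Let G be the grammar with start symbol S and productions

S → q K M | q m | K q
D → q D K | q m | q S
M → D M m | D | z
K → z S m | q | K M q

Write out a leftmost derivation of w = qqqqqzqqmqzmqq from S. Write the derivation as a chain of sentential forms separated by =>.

S => Kq   [S → K q]
Kq => KMqq   [K → K M q]
KMqq => qMqq   [K → q]
qMqq => qDMmqq   [M → D M m]
qDMmqq => qqDKMmqq   [D → q D K]
qqDKMmqq => qqqSKMmqq   [D → q S]
qqqSKMmqq => qqqqKMKMmqq   [S → q K M]
qqqqKMKMmqq => qqqqKMqMKMmqq   [K → K M q]
qqqqKMqMKMmqq => qqqqqMqMKMmqq   [K → q]
qqqqqMqMKMmqq => qqqqqzqMKMmqq   [M → z]
qqqqqzqMKMmqq => qqqqqzqDKMmqq   [M → D]
qqqqqzqDKMmqq => qqqqqzqqmKMmqq   [D → q m]
qqqqqzqqmKMmqq => qqqqqzqqmqMmqq   [K → q]
qqqqqzqqmqMmqq => qqqqqzqqmqzmqq   [M → z]

S=>Kq=>KMqq=>qMqq=>qDMmqq=>qqDKMmqq=>qqqSKMmqq=>qqqqKMKMmqq=>qqqqKMqMKMmqq=>qqqqqMqMKMmqq=>qqqqqzqMKMmqq=>qqqqqzqDKMmqq=>qqqqqzqqmKMmqq=>qqqqqzqqmqMmqq=>qqqqqzqqmqzmqq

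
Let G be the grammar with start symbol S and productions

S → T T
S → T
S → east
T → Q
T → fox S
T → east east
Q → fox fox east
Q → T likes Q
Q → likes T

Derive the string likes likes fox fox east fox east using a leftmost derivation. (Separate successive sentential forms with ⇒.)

S ⇒ T T ⇒ Q T ⇒ likes T T ⇒ likes Q T ⇒ likes likes T T ⇒ likes likes Q T ⇒ likes likes fox fox east T ⇒ likes likes fox fox east fox S ⇒ likes likes fox fox east fox east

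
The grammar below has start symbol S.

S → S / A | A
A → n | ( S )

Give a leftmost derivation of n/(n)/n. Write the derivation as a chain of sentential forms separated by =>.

S=>S/A=>S/A/A=>A/A/A=>n/A/A=>n/(S)/A=>n/(A)/A=>n/(n)/A=>n/(n)/n

S => S/A   [S → S / A]
S/A => S/A/A   [S → S / A]
S/A/A => A/A/A   [S → A]
A/A/A => n/A/A   [A → n]
n/A/A => n/(S)/A   [A → ( S )]
n/(S)/A => n/(A)/A   [S → A]
n/(A)/A => n/(n)/A   [A → n]
n/(n)/A => n/(n)/n   [A → n]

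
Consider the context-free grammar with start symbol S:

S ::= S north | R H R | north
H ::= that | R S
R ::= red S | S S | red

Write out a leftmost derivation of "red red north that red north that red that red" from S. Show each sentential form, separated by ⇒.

S ⇒ R H R ⇒ red S H R ⇒ red R H R H R ⇒ red S S H R H R ⇒ red R H R S H R H R ⇒ red red S H R S H R H R ⇒ red red north H R S H R H R ⇒ red red north that R S H R H R ⇒ red red north that red S H R H R ⇒ red red north that red north H R H R ⇒ red red north that red north that R H R ⇒ red red north that red north that red H R ⇒ red red north that red north that red that R ⇒ red red north that red north that red that red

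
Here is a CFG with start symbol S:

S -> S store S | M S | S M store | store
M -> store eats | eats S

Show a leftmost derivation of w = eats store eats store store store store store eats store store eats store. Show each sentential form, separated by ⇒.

S ⇒ S M store ⇒ S M store M store ⇒ S store S M store M store ⇒ M S store S M store M store ⇒ eats S S store S M store M store ⇒ eats M S S store S M store M store ⇒ eats store eats S S store S M store M store ⇒ eats store eats store S store S M store M store ⇒ eats store eats store store store S M store M store ⇒ eats store eats store store store store M store M store ⇒ eats store eats store store store store store eats store M store ⇒ eats store eats store store store store store eats store store eats store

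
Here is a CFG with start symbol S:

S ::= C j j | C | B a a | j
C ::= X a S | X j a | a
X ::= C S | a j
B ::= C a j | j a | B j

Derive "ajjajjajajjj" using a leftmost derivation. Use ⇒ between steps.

S ⇒ Cjj   [S ::= C j j]
Cjj ⇒ XaSjj   [C ::= X a S]
XaSjj ⇒ CSaSjj   [X ::= C S]
CSaSjj ⇒ XjaSaSjj   [C ::= X j a]
XjaSaSjj ⇒ CSjaSaSjj   [X ::= C S]
CSjaSaSjj ⇒ XjaSjaSaSjj   [C ::= X j a]
XjaSjaSaSjj ⇒ ajjaSjaSaSjj   [X ::= a j]
ajjaSjaSaSjj ⇒ ajjajjaSaSjj   [S ::= j]
ajjajjaSaSjj ⇒ ajjajjajaSjj   [S ::= j]
ajjajjajaSjj ⇒ ajjajjajajjj   [S ::= j]

S⇒Cjj⇒XaSjj⇒CSaSjj⇒XjaSaSjj⇒CSjaSaSjj⇒XjaSjaSaSjj⇒ajjaSjaSaSjj⇒ajjajjaSaSjj⇒ajjajjajaSjj⇒ajjajjajajjj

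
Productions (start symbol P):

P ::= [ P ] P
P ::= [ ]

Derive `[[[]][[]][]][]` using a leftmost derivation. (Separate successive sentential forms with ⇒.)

P ⇒ [P]P ⇒ [[P]P]P ⇒ [[[]]P]P ⇒ [[[]][P]P]P ⇒ [[[]][[]]P]P ⇒ [[[]][[]][]]P ⇒ [[[]][[]][]][]

P ⇒ [P]P   [P ::= [ P ] P]
[P]P ⇒ [[P]P]P   [P ::= [ P ] P]
[[P]P]P ⇒ [[[]]P]P   [P ::= [ ]]
[[[]]P]P ⇒ [[[]][P]P]P   [P ::= [ P ] P]
[[[]][P]P]P ⇒ [[[]][[]]P]P   [P ::= [ ]]
[[[]][[]]P]P ⇒ [[[]][[]][]]P   [P ::= [ ]]
[[[]][[]][]]P ⇒ [[[]][[]][]][]   [P ::= [ ]]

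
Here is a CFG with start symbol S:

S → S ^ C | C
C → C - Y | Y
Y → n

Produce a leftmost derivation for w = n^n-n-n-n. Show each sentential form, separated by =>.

S => S^C => C^C => Y^C => n^C => n^C-Y => n^C-Y-Y => n^C-Y-Y-Y => n^Y-Y-Y-Y => n^n-Y-Y-Y => n^n-n-Y-Y => n^n-n-n-Y => n^n-n-n-n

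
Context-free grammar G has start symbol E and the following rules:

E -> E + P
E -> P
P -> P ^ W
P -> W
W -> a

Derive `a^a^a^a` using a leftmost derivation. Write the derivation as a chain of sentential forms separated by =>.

E => P   [E -> P]
P => P^W   [P -> P ^ W]
P^W => P^W^W   [P -> P ^ W]
P^W^W => P^W^W^W   [P -> P ^ W]
P^W^W^W => W^W^W^W   [P -> W]
W^W^W^W => a^W^W^W   [W -> a]
a^W^W^W => a^a^W^W   [W -> a]
a^a^W^W => a^a^a^W   [W -> a]
a^a^a^W => a^a^a^a   [W -> a]

E => P => P^W => P^W^W => P^W^W^W => W^W^W^W => a^W^W^W => a^a^W^W => a^a^a^W => a^a^a^a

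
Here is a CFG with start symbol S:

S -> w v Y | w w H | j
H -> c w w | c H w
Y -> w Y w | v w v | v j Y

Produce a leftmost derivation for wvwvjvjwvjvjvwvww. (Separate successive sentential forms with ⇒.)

S⇒wvY⇒wvwYw⇒wvwvjYw⇒wvwvjvjYw⇒wvwvjvjwYww⇒wvwvjvjwvjYww⇒wvwvjvjwvjvjYww⇒wvwvjvjwvjvjvwvww

S ⇒ wvY   [S -> w v Y]
wvY ⇒ wvwYw   [Y -> w Y w]
wvwYw ⇒ wvwvjYw   [Y -> v j Y]
wvwvjYw ⇒ wvwvjvjYw   [Y -> v j Y]
wvwvjvjYw ⇒ wvwvjvjwYww   [Y -> w Y w]
wvwvjvjwYww ⇒ wvwvjvjwvjYww   [Y -> v j Y]
wvwvjvjwvjYww ⇒ wvwvjvjwvjvjYww   [Y -> v j Y]
wvwvjvjwvjvjYww ⇒ wvwvjvjwvjvjvwvww   [Y -> v w v]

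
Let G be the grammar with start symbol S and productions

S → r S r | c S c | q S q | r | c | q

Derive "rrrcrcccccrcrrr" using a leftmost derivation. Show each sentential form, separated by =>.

S => rSr   [S → r S r]
rSr => rrSrr   [S → r S r]
rrSrr => rrrSrrr   [S → r S r]
rrrSrrr => rrrcScrrr   [S → c S c]
rrrcScrrr => rrrcrSrcrrr   [S → r S r]
rrrcrSrcrrr => rrrcrcScrcrrr   [S → c S c]
rrrcrcScrcrrr => rrrcrccSccrcrrr   [S → c S c]
rrrcrccSccrcrrr => rrrcrcccccrcrrr   [S → c]

S=>rSr=>rrSrr=>rrrSrrr=>rrrcScrrr=>rrrcrSrcrrr=>rrrcrcScrcrrr=>rrrcrccSccrcrrr=>rrrcrcccccrcrrr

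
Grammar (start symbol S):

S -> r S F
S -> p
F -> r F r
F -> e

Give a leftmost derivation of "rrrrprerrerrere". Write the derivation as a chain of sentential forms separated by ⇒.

S⇒rSF⇒rrSFF⇒rrrSFFF⇒rrrrSFFFF⇒rrrrpFFFF⇒rrrrprFrFFF⇒rrrrprerFFF⇒rrrrprerrFrFF⇒rrrrprerrerFF⇒rrrrprerrerrFrF⇒rrrrprerrerrerF⇒rrrrprerrerrere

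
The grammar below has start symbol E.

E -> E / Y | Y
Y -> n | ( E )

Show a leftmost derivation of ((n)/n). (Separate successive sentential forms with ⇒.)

E ⇒ Y   [E -> Y]
Y ⇒ (E)   [Y -> ( E )]
(E) ⇒ (E/Y)   [E -> E / Y]
(E/Y) ⇒ (Y/Y)   [E -> Y]
(Y/Y) ⇒ ((E)/Y)   [Y -> ( E )]
((E)/Y) ⇒ ((Y)/Y)   [E -> Y]
((Y)/Y) ⇒ ((n)/Y)   [Y -> n]
((n)/Y) ⇒ ((n)/n)   [Y -> n]

E ⇒ Y ⇒ (E) ⇒ (E/Y) ⇒ (Y/Y) ⇒ ((E)/Y) ⇒ ((Y)/Y) ⇒ ((n)/Y) ⇒ ((n)/n)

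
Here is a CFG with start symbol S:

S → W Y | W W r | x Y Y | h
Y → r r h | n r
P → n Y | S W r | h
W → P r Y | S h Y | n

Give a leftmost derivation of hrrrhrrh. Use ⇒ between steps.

S⇒WY⇒PrYY⇒hrYY⇒hrrrhY⇒hrrrhrrh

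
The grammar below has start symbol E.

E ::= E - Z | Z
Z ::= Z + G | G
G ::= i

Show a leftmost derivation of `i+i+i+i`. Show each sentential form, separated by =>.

E => Z => Z+G => Z+G+G => Z+G+G+G => G+G+G+G => i+G+G+G => i+i+G+G => i+i+i+G => i+i+i+i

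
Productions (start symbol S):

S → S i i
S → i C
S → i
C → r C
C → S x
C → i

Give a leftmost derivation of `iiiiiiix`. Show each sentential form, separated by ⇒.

S⇒iC⇒iSx⇒iSiix⇒iSiiiix⇒iiCiiiix⇒iiiiiiix

S ⇒ iC   [S → i C]
iC ⇒ iSx   [C → S x]
iSx ⇒ iSiix   [S → S i i]
iSiix ⇒ iSiiiix   [S → S i i]
iSiiiix ⇒ iiCiiiix   [S → i C]
iiCiiiix ⇒ iiiiiiix   [C → i]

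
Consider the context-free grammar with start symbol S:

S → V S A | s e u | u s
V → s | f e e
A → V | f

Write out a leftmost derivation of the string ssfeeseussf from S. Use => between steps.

S => VSA   [S → V S A]
VSA => sSA   [V → s]
sSA => sVSAA   [S → V S A]
sVSAA => ssSAA   [V → s]
ssSAA => ssVSAAA   [S → V S A]
ssVSAAA => ssfeeSAAA   [V → f e e]
ssfeeSAAA => ssfeeseuAAA   [S → s e u]
ssfeeseuAAA => ssfeeseuVAA   [A → V]
ssfeeseuVAA => ssfeeseusAA   [V → s]
ssfeeseusAA => ssfeeseusVA   [A → V]
ssfeeseusVA => ssfeeseussA   [V → s]
ssfeeseussA => ssfeeseussf   [A → f]

S => VSA => sSA => sVSAA => ssSAA => ssVSAAA => ssfeeSAAA => ssfeeseuAAA => ssfeeseuVAA => ssfeeseusAA => ssfeeseusVA => ssfeeseussA => ssfeeseussf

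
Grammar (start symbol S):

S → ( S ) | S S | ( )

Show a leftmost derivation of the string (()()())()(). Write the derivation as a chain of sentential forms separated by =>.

S => SS => SSS => (S)SS => (SS)SS => (SSS)SS => (()SS)SS => (()()S)SS => (()()())SS => (()()())()S => (()()())()()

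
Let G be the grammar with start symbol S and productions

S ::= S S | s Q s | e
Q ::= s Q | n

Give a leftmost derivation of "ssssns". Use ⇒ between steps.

S ⇒ sQs ⇒ ssQs ⇒ sssQs ⇒ ssssQs ⇒ ssssns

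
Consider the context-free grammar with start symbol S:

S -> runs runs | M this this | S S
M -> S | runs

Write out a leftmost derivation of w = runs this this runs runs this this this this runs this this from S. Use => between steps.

S => S S   [S -> S S]
S S => M this this S   [S -> M this this]
M this this S => S this this S   [M -> S]
S this this S => S S this this S   [S -> S S]
S S this this S => M this this S this this S   [S -> M this this]
M this this S this this S => runs this this S this this S   [M -> runs]
runs this this S this this S => runs this this M this this this this S   [S -> M this this]
runs this this M this this this this S => runs this this S this this this this S   [M -> S]
runs this this S this this this this S => runs this this runs runs this this this this S   [S -> runs runs]
runs this this runs runs this this this this S => runs this this runs runs this this this this M this this   [S -> M this this]
runs this this runs runs this this this this M this this => runs this this runs runs this this this this runs this this   [M -> runs]

S => S S => M this this S => S this this S => S S this this S => M this this S this this S => runs this this S this this S => runs this this M this this this this S => runs this this S this this this this S => runs this this runs runs this this this this S => runs this this runs runs this this this this M this this => runs this this runs runs this this this this runs this this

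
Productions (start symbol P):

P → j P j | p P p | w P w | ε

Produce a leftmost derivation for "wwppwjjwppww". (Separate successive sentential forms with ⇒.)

P ⇒ wPw ⇒ wwPww ⇒ wwpPpww ⇒ wwppPppww ⇒ wwppwPwppww ⇒ wwppwjPjwppww ⇒ wwppwjjwppww

P ⇒ wPw   [P → w P w]
wPw ⇒ wwPww   [P → w P w]
wwPww ⇒ wwpPpww   [P → p P p]
wwpPpww ⇒ wwppPppww   [P → p P p]
wwppPppww ⇒ wwppwPwppww   [P → w P w]
wwppwPwppww ⇒ wwppwjPjwppww   [P → j P j]
wwppwjPjwppww ⇒ wwppwjjwppww   [P → ε]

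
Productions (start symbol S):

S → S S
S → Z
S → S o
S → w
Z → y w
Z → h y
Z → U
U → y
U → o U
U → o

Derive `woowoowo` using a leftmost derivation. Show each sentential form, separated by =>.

S => So => SSo => SoSo => SooSo => SSooSo => SoSooSo => SooSooSo => wooSooSo => woowooSo => woowoowo

S => So   [S → S o]
So => SSo   [S → S S]
SSo => SoSo   [S → S o]
SoSo => SooSo   [S → S o]
SooSo => SSooSo   [S → S S]
SSooSo => SoSooSo   [S → S o]
SoSooSo => SooSooSo   [S → S o]
SooSooSo => wooSooSo   [S → w]
wooSooSo => woowooSo   [S → w]
woowooSo => woowoowo   [S → w]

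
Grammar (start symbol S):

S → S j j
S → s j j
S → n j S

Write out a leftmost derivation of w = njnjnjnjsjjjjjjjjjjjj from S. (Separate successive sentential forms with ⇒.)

S ⇒ Sjj ⇒ njSjj ⇒ njnjSjj ⇒ njnjnjSjj ⇒ njnjnjnjSjj ⇒ njnjnjnjSjjjj ⇒ njnjnjnjSjjjjjj ⇒ njnjnjnjSjjjjjjjj ⇒ njnjnjnjSjjjjjjjjjj ⇒ njnjnjnjsjjjjjjjjjjjj

S ⇒ Sjj   [S → S j j]
Sjj ⇒ njSjj   [S → n j S]
njSjj ⇒ njnjSjj   [S → n j S]
njnjSjj ⇒ njnjnjSjj   [S → n j S]
njnjnjSjj ⇒ njnjnjnjSjj   [S → n j S]
njnjnjnjSjj ⇒ njnjnjnjSjjjj   [S → S j j]
njnjnjnjSjjjj ⇒ njnjnjnjSjjjjjj   [S → S j j]
njnjnjnjSjjjjjj ⇒ njnjnjnjSjjjjjjjj   [S → S j j]
njnjnjnjSjjjjjjjj ⇒ njnjnjnjSjjjjjjjjjj   [S → S j j]
njnjnjnjSjjjjjjjjjj ⇒ njnjnjnjsjjjjjjjjjjjj   [S → s j j]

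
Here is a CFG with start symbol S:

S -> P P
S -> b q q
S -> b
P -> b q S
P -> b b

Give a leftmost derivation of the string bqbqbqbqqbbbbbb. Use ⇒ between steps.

S ⇒ PP ⇒ bqSP ⇒ bqPPP ⇒ bqbqSPP ⇒ bqbqPPPP ⇒ bqbqbqSPPP ⇒ bqbqbqbqqPPP ⇒ bqbqbqbqqbbPP ⇒ bqbqbqbqqbbbbP ⇒ bqbqbqbqqbbbbbb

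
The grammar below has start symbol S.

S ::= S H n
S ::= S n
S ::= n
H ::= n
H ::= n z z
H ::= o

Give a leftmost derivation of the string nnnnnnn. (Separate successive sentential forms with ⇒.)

S ⇒ Sn   [S ::= S n]
Sn ⇒ SHnn   [S ::= S H n]
SHnn ⇒ SnHnn   [S ::= S n]
SnHnn ⇒ SHnnHnn   [S ::= S H n]
SHnnHnn ⇒ nHnnHnn   [S ::= n]
nHnnHnn ⇒ nnnnHnn   [H ::= n]
nnnnHnn ⇒ nnnnnnn   [H ::= n]

S⇒Sn⇒SHnn⇒SnHnn⇒SHnnHnn⇒nHnnHnn⇒nnnnHnn⇒nnnnnnn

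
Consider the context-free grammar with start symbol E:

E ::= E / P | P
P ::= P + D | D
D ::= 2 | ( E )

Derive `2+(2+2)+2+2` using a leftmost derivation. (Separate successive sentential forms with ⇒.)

E ⇒ P ⇒ P+D ⇒ P+D+D ⇒ P+D+D+D ⇒ D+D+D+D ⇒ 2+D+D+D ⇒ 2+(E)+D+D ⇒ 2+(P)+D+D ⇒ 2+(P+D)+D+D ⇒ 2+(D+D)+D+D ⇒ 2+(2+D)+D+D ⇒ 2+(2+2)+D+D ⇒ 2+(2+2)+2+D ⇒ 2+(2+2)+2+2

E ⇒ P   [E ::= P]
P ⇒ P+D   [P ::= P + D]
P+D ⇒ P+D+D   [P ::= P + D]
P+D+D ⇒ P+D+D+D   [P ::= P + D]
P+D+D+D ⇒ D+D+D+D   [P ::= D]
D+D+D+D ⇒ 2+D+D+D   [D ::= 2]
2+D+D+D ⇒ 2+(E)+D+D   [D ::= ( E )]
2+(E)+D+D ⇒ 2+(P)+D+D   [E ::= P]
2+(P)+D+D ⇒ 2+(P+D)+D+D   [P ::= P + D]
2+(P+D)+D+D ⇒ 2+(D+D)+D+D   [P ::= D]
2+(D+D)+D+D ⇒ 2+(2+D)+D+D   [D ::= 2]
2+(2+D)+D+D ⇒ 2+(2+2)+D+D   [D ::= 2]
2+(2+2)+D+D ⇒ 2+(2+2)+2+D   [D ::= 2]
2+(2+2)+2+D ⇒ 2+(2+2)+2+2   [D ::= 2]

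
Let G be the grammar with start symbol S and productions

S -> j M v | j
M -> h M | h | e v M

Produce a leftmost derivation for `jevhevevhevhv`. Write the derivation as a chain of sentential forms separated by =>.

S => jMv   [S -> j M v]
jMv => jevMv   [M -> e v M]
jevMv => jevhMv   [M -> h M]
jevhMv => jevhevMv   [M -> e v M]
jevhevMv => jevhevevMv   [M -> e v M]
jevhevevMv => jevhevevhMv   [M -> h M]
jevhevevhMv => jevhevevhevMv   [M -> e v M]
jevhevevhevMv => jevhevevhevhv   [M -> h]

S => jMv => jevMv => jevhMv => jevhevMv => jevhevevMv => jevhevevhMv => jevhevevhevMv => jevhevevhevhv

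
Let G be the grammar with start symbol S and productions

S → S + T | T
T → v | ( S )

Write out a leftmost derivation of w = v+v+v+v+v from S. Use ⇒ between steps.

S⇒S+T⇒S+T+T⇒S+T+T+T⇒S+T+T+T+T⇒T+T+T+T+T⇒v+T+T+T+T⇒v+v+T+T+T⇒v+v+v+T+T⇒v+v+v+v+T⇒v+v+v+v+v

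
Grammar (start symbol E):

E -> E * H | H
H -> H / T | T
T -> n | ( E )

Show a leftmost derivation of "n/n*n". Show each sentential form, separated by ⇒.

E ⇒ E*H ⇒ H*H ⇒ H/T*H ⇒ T/T*H ⇒ n/T*H ⇒ n/n*H ⇒ n/n*T ⇒ n/n*n

E ⇒ E*H   [E -> E * H]
E*H ⇒ H*H   [E -> H]
H*H ⇒ H/T*H   [H -> H / T]
H/T*H ⇒ T/T*H   [H -> T]
T/T*H ⇒ n/T*H   [T -> n]
n/T*H ⇒ n/n*H   [T -> n]
n/n*H ⇒ n/n*T   [H -> T]
n/n*T ⇒ n/n*n   [T -> n]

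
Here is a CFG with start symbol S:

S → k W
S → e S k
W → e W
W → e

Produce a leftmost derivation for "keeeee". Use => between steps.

S => kW   [S → k W]
kW => keW   [W → e W]
keW => keeW   [W → e W]
keeW => keeeW   [W → e W]
keeeW => keeeeW   [W → e W]
keeeeW => keeeee   [W → e]

S=>kW=>keW=>keeW=>keeeW=>keeeeW=>keeeee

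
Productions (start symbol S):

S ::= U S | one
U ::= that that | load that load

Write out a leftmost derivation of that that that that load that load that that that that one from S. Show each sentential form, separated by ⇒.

S ⇒ U S   [S ::= U S]
U S ⇒ that that S   [U ::= that that]
that that S ⇒ that that U S   [S ::= U S]
that that U S ⇒ that that that that S   [U ::= that that]
that that that that S ⇒ that that that that U S   [S ::= U S]
that that that that U S ⇒ that that that that load that load S   [U ::= load that load]
that that that that load that load S ⇒ that that that that load that load U S   [S ::= U S]
that that that that load that load U S ⇒ that that that that load that load that that S   [U ::= that that]
that that that that load that load that that S ⇒ that that that that load that load that that U S   [S ::= U S]
that that that that load that load that that U S ⇒ that that that that load that load that that that that S   [U ::= that that]
that that that that load that load that that that that S ⇒ that that that that load that load that that that that one   [S ::= one]

S ⇒ U S ⇒ that that S ⇒ that that U S ⇒ that that that that S ⇒ that that that that U S ⇒ that that that that load that load S ⇒ that that that that load that load U S ⇒ that that that that load that load that that S ⇒ that that that that load that load that that U S ⇒ that that that that load that load that that that that S ⇒ that that that that load that load that that that that one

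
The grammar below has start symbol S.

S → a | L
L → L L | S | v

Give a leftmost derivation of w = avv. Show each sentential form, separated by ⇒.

S ⇒ L   [S → L]
L ⇒ LL   [L → L L]
LL ⇒ LLL   [L → L L]
LLL ⇒ SLL   [L → S]
SLL ⇒ aLL   [S → a]
aLL ⇒ avL   [L → v]
avL ⇒ avv   [L → v]

S ⇒ L ⇒ LL ⇒ LLL ⇒ SLL ⇒ aLL ⇒ avL ⇒ avv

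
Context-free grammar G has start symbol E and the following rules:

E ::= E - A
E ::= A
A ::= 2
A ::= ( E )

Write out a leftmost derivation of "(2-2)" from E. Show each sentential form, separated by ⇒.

E ⇒ A ⇒ (E) ⇒ (E-A) ⇒ (A-A) ⇒ (2-A) ⇒ (2-2)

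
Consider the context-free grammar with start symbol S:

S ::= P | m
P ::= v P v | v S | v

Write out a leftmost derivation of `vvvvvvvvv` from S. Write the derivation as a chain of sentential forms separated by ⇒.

S ⇒ P ⇒ vPv ⇒ vvPvv ⇒ vvvPvvv ⇒ vvvvPvvvv ⇒ vvvvvvvvv

S ⇒ P   [S ::= P]
P ⇒ vPv   [P ::= v P v]
vPv ⇒ vvPvv   [P ::= v P v]
vvPvv ⇒ vvvPvvv   [P ::= v P v]
vvvPvvv ⇒ vvvvPvvvv   [P ::= v P v]
vvvvPvvvv ⇒ vvvvvvvvv   [P ::= v]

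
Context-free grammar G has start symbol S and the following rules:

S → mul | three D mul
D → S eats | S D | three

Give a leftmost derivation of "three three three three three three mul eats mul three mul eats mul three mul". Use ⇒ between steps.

S ⇒ three D mul   [S → three D mul]
three D mul ⇒ three S D mul   [D → S D]
three S D mul ⇒ three three D mul D mul   [S → three D mul]
three three D mul D mul ⇒ three three S eats mul D mul   [D → S eats]
three three S eats mul D mul ⇒ three three three D mul eats mul D mul   [S → three D mul]
three three three D mul eats mul D mul ⇒ three three three S D mul eats mul D mul   [D → S D]
three three three S D mul eats mul D mul ⇒ three three three three D mul D mul eats mul D mul   [S → three D mul]
three three three three D mul D mul eats mul D mul ⇒ three three three three S eats mul D mul eats mul D mul   [D → S eats]
three three three three S eats mul D mul eats mul D mul ⇒ three three three three three D mul eats mul D mul eats mul D mul   [S → three D mul]
three three three three three D mul eats mul D mul eats mul D mul ⇒ three three three three three three mul eats mul D mul eats mul D mul   [D → three]
three three three three three three mul eats mul D mul eats mul D mul ⇒ three three three three three three mul eats mul three mul eats mul D mul   [D → three]
three three three three three three mul eats mul three mul eats mul D mul ⇒ three three three three three three mul eats mul three mul eats mul three mul   [D → three]

S ⇒ three D mul ⇒ three S D mul ⇒ three three D mul D mul ⇒ three three S eats mul D mul ⇒ three three three D mul eats mul D mul ⇒ three three three S D mul eats mul D mul ⇒ three three three three D mul D mul eats mul D mul ⇒ three three three three S eats mul D mul eats mul D mul ⇒ three three three three three D mul eats mul D mul eats mul D mul ⇒ three three three three three three mul eats mul D mul eats mul D mul ⇒ three three three three three three mul eats mul three mul eats mul D mul ⇒ three three three three three three mul eats mul three mul eats mul three mul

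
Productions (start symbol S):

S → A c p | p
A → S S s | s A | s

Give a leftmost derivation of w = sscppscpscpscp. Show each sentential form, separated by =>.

S => Acp   [S → A c p]
Acp => SSscp   [A → S S s]
SSscp => AcpSscp   [S → A c p]
AcpSscp => sAcpSscp   [A → s A]
sAcpSscp => sscpSscp   [A → s]
sscpSscp => sscpAcpscp   [S → A c p]
sscpAcpscp => sscpSSscpscp   [A → S S s]
sscpSSscpscp => sscppSscpscp   [S → p]
sscppSscpscp => sscppAcpscpscp   [S → A c p]
sscppAcpscpscp => sscppscpscpscp   [A → s]

S=>Acp=>SSscp=>AcpSscp=>sAcpSscp=>sscpSscp=>sscpAcpscp=>sscpSSscpscp=>sscppSscpscp=>sscppAcpscpscp=>sscppscpscpscp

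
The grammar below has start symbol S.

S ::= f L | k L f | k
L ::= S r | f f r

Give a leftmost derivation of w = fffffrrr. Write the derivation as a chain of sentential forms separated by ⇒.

S ⇒ fL   [S ::= f L]
fL ⇒ fSr   [L ::= S r]
fSr ⇒ ffLr   [S ::= f L]
ffLr ⇒ ffSrr   [L ::= S r]
ffSrr ⇒ fffLrr   [S ::= f L]
fffLrr ⇒ fffffrrr   [L ::= f f r]

S⇒fL⇒fSr⇒ffLr⇒ffSrr⇒fffLrr⇒fffffrrr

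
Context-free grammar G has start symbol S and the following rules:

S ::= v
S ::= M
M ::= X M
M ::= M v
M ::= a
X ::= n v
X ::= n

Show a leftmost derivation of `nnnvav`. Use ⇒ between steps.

S ⇒ M ⇒ XM ⇒ nM ⇒ nXM ⇒ nnM ⇒ nnMv ⇒ nnXMv ⇒ nnnvMv ⇒ nnnvav

S ⇒ M   [S ::= M]
M ⇒ XM   [M ::= X M]
XM ⇒ nM   [X ::= n]
nM ⇒ nXM   [M ::= X M]
nXM ⇒ nnM   [X ::= n]
nnM ⇒ nnMv   [M ::= M v]
nnMv ⇒ nnXMv   [M ::= X M]
nnXMv ⇒ nnnvMv   [X ::= n v]
nnnvMv ⇒ nnnvav   [M ::= a]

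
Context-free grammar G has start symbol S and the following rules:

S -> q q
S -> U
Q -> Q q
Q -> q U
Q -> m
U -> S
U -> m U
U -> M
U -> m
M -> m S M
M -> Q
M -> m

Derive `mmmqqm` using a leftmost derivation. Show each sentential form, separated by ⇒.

S ⇒ U ⇒ M ⇒ mSM ⇒ mUM ⇒ mmUM ⇒ mmmUM ⇒ mmmSM ⇒ mmmqqM ⇒ mmmqqm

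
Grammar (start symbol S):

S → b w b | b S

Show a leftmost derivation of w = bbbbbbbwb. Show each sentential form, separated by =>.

S => bS   [S → b S]
bS => bbS   [S → b S]
bbS => bbbS   [S → b S]
bbbS => bbbbS   [S → b S]
bbbbS => bbbbbS   [S → b S]
bbbbbS => bbbbbbS   [S → b S]
bbbbbbS => bbbbbbbwb   [S → b w b]

S => bS => bbS => bbbS => bbbbS => bbbbbS => bbbbbbS => bbbbbbbwb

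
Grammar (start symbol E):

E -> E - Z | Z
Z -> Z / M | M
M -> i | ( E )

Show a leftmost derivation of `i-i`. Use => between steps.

E => E-Z   [E -> E - Z]
E-Z => Z-Z   [E -> Z]
Z-Z => M-Z   [Z -> M]
M-Z => i-Z   [M -> i]
i-Z => i-M   [Z -> M]
i-M => i-i   [M -> i]

E=>E-Z=>Z-Z=>M-Z=>i-Z=>i-M=>i-i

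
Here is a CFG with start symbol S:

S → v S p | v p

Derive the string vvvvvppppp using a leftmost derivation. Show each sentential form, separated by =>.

S => vSp => vvSpp => vvvSppp => vvvvSpppp => vvvvvppppp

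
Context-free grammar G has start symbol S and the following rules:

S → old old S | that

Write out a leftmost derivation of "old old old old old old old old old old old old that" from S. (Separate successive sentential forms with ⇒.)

S ⇒ old old S   [S → old old S]
old old S ⇒ old old old old S   [S → old old S]
old old old old S ⇒ old old old old old old S   [S → old old S]
old old old old old old S ⇒ old old old old old old old old S   [S → old old S]
old old old old old old old old S ⇒ old old old old old old old old old old S   [S → old old S]
old old old old old old old old old old S ⇒ old old old old old old old old old old old old S   [S → old old S]
old old old old old old old old old old old old S ⇒ old old old old old old old old old old old old that   [S → that]

S ⇒ old old S ⇒ old old old old S ⇒ old old old old old old S ⇒ old old old old old old old old S ⇒ old old old old old old old old old old S ⇒ old old old old old old old old old old old old S ⇒ old old old old old old old old old old old old that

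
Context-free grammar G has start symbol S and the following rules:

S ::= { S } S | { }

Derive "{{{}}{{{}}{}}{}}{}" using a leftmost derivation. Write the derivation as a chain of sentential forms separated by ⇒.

S ⇒ {S}S   [S ::= { S } S]
{S}S ⇒ {{S}S}S   [S ::= { S } S]
{{S}S}S ⇒ {{{}}S}S   [S ::= { }]
{{{}}S}S ⇒ {{{}}{S}S}S   [S ::= { S } S]
{{{}}{S}S}S ⇒ {{{}}{{S}S}S}S   [S ::= { S } S]
{{{}}{{S}S}S}S ⇒ {{{}}{{{}}S}S}S   [S ::= { }]
{{{}}{{{}}S}S}S ⇒ {{{}}{{{}}{}}S}S   [S ::= { }]
{{{}}{{{}}{}}S}S ⇒ {{{}}{{{}}{}}{}}S   [S ::= { }]
{{{}}{{{}}{}}{}}S ⇒ {{{}}{{{}}{}}{}}{}   [S ::= { }]

S⇒{S}S⇒{{S}S}S⇒{{{}}S}S⇒{{{}}{S}S}S⇒{{{}}{{S}S}S}S⇒{{{}}{{{}}S}S}S⇒{{{}}{{{}}{}}S}S⇒{{{}}{{{}}{}}{}}S⇒{{{}}{{{}}{}}{}}{}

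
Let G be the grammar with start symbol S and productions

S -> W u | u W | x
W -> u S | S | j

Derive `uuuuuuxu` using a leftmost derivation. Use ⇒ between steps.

S ⇒ uW ⇒ uuS ⇒ uuuW ⇒ uuuuS ⇒ uuuuuW ⇒ uuuuuS ⇒ uuuuuWu ⇒ uuuuuuSu ⇒ uuuuuuxu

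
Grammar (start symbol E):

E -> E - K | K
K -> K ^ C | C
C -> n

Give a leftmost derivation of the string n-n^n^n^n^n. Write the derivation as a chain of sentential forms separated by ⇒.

E⇒E-K⇒K-K⇒C-K⇒n-K⇒n-K^C⇒n-K^C^C⇒n-K^C^C^C⇒n-K^C^C^C^C⇒n-C^C^C^C^C⇒n-n^C^C^C^C⇒n-n^n^C^C^C⇒n-n^n^n^C^C⇒n-n^n^n^n^C⇒n-n^n^n^n^n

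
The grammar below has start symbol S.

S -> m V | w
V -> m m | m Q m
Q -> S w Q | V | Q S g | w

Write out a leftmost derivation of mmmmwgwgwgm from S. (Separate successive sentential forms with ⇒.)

S ⇒ mV   [S -> m V]
mV ⇒ mmQm   [V -> m Q m]
mmQm ⇒ mmQSgm   [Q -> Q S g]
mmQSgm ⇒ mmQSgSgm   [Q -> Q S g]
mmQSgSgm ⇒ mmQSgSgSgm   [Q -> Q S g]
mmQSgSgSgm ⇒ mmVSgSgSgm   [Q -> V]
mmVSgSgSgm ⇒ mmmmSgSgSgm   [V -> m m]
mmmmSgSgSgm ⇒ mmmmwgSgSgm   [S -> w]
mmmmwgSgSgm ⇒ mmmmwgwgSgm   [S -> w]
mmmmwgwgSgm ⇒ mmmmwgwgwgm   [S -> w]

S ⇒ mV ⇒ mmQm ⇒ mmQSgm ⇒ mmQSgSgm ⇒ mmQSgSgSgm ⇒ mmVSgSgSgm ⇒ mmmmSgSgSgm ⇒ mmmmwgSgSgm ⇒ mmmmwgwgSgm ⇒ mmmmwgwgwgm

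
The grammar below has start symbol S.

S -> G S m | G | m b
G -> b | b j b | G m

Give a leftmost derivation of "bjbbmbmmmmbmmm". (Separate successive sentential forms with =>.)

S => GSm => bjbSm => bjbGSmm => bjbGmSmm => bjbbmSmm => bjbbmGSmmm => bjbbmGmSmmm => bjbbmGmmSmmm => bjbbmGmmmSmmm => bjbbmbmmmSmmm => bjbbmbmmmmbmmm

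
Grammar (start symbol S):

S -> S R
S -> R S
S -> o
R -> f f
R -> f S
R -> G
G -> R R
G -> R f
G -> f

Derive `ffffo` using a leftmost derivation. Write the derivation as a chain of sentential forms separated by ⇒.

S ⇒ RS ⇒ GS ⇒ RfS ⇒ GfS ⇒ RRfS ⇒ ffRfS ⇒ ffGfS ⇒ ffffS ⇒ ffffo

S ⇒ RS   [S -> R S]
RS ⇒ GS   [R -> G]
GS ⇒ RfS   [G -> R f]
RfS ⇒ GfS   [R -> G]
GfS ⇒ RRfS   [G -> R R]
RRfS ⇒ ffRfS   [R -> f f]
ffRfS ⇒ ffGfS   [R -> G]
ffGfS ⇒ ffffS   [G -> f]
ffffS ⇒ ffffo   [S -> o]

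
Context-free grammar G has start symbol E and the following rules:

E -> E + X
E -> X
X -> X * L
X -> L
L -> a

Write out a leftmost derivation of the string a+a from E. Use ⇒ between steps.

E ⇒ E+X ⇒ X+X ⇒ L+X ⇒ a+X ⇒ a+L ⇒ a+a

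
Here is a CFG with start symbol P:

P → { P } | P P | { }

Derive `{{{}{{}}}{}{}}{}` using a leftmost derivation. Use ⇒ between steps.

P ⇒ PP ⇒ {P}P ⇒ {PP}P ⇒ {PPP}P ⇒ {{P}PP}P ⇒ {{PP}PP}P ⇒ {{{}P}PP}P ⇒ {{{}{P}}PP}P ⇒ {{{}{{}}}PP}P ⇒ {{{}{{}}}{}P}P ⇒ {{{}{{}}}{}{}}P ⇒ {{{}{{}}}{}{}}{}

P ⇒ PP   [P → P P]
PP ⇒ {P}P   [P → { P }]
{P}P ⇒ {PP}P   [P → P P]
{PP}P ⇒ {PPP}P   [P → P P]
{PPP}P ⇒ {{P}PP}P   [P → { P }]
{{P}PP}P ⇒ {{PP}PP}P   [P → P P]
{{PP}PP}P ⇒ {{{}P}PP}P   [P → { }]
{{{}P}PP}P ⇒ {{{}{P}}PP}P   [P → { P }]
{{{}{P}}PP}P ⇒ {{{}{{}}}PP}P   [P → { }]
{{{}{{}}}PP}P ⇒ {{{}{{}}}{}P}P   [P → { }]
{{{}{{}}}{}P}P ⇒ {{{}{{}}}{}{}}P   [P → { }]
{{{}{{}}}{}{}}P ⇒ {{{}{{}}}{}{}}{}   [P → { }]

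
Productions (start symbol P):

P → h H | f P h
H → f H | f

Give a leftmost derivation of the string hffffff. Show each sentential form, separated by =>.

P => hH   [P → h H]
hH => hfH   [H → f H]
hfH => hffH   [H → f H]
hffH => hfffH   [H → f H]
hfffH => hffffH   [H → f H]
hffffH => hfffffH   [H → f H]
hfffffH => hffffff   [H → f]

P => hH => hfH => hffH => hfffH => hffffH => hfffffH => hffffff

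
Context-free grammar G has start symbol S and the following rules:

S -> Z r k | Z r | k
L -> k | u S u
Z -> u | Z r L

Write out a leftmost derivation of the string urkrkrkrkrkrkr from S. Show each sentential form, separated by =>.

S=>Zr=>ZrLr=>ZrLrLr=>ZrLrLrLr=>ZrLrLrLrLr=>ZrLrLrLrLrLr=>ZrLrLrLrLrLrLr=>urLrLrLrLrLrLr=>urkrLrLrLrLrLr=>urkrkrLrLrLrLr=>urkrkrkrLrLrLr=>urkrkrkrkrLrLr=>urkrkrkrkrkrLr=>urkrkrkrkrkrkr

S => Zr   [S -> Z r]
Zr => ZrLr   [Z -> Z r L]
ZrLr => ZrLrLr   [Z -> Z r L]
ZrLrLr => ZrLrLrLr   [Z -> Z r L]
ZrLrLrLr => ZrLrLrLrLr   [Z -> Z r L]
ZrLrLrLrLr => ZrLrLrLrLrLr   [Z -> Z r L]
ZrLrLrLrLrLr => ZrLrLrLrLrLrLr   [Z -> Z r L]
ZrLrLrLrLrLrLr => urLrLrLrLrLrLr   [Z -> u]
urLrLrLrLrLrLr => urkrLrLrLrLrLr   [L -> k]
urkrLrLrLrLrLr => urkrkrLrLrLrLr   [L -> k]
urkrkrLrLrLrLr => urkrkrkrLrLrLr   [L -> k]
urkrkrkrLrLrLr => urkrkrkrkrLrLr   [L -> k]
urkrkrkrkrLrLr => urkrkrkrkrkrLr   [L -> k]
urkrkrkrkrkrLr => urkrkrkrkrkrkr   [L -> k]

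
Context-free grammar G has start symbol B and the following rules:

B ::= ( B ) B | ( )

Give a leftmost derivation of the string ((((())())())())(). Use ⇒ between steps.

B⇒(B)B⇒((B)B)B⇒(((B)B)B)B⇒((((B)B)B)B)B⇒((((())B)B)B)B⇒((((())())B)B)B⇒((((())())())B)B⇒((((())())())())B⇒((((())())())())()

B ⇒ (B)B   [B ::= ( B ) B]
(B)B ⇒ ((B)B)B   [B ::= ( B ) B]
((B)B)B ⇒ (((B)B)B)B   [B ::= ( B ) B]
(((B)B)B)B ⇒ ((((B)B)B)B)B   [B ::= ( B ) B]
((((B)B)B)B)B ⇒ ((((())B)B)B)B   [B ::= ( )]
((((())B)B)B)B ⇒ ((((())())B)B)B   [B ::= ( )]
((((())())B)B)B ⇒ ((((())())())B)B   [B ::= ( )]
((((())())())B)B ⇒ ((((())())())())B   [B ::= ( )]
((((())())())())B ⇒ ((((())())())())()   [B ::= ( )]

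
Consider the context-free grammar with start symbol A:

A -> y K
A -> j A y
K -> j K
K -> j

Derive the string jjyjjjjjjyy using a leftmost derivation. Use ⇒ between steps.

A⇒jAy⇒jjAyy⇒jjyKyy⇒jjyjKyy⇒jjyjjKyy⇒jjyjjjKyy⇒jjyjjjjKyy⇒jjyjjjjjKyy⇒jjyjjjjjjyy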